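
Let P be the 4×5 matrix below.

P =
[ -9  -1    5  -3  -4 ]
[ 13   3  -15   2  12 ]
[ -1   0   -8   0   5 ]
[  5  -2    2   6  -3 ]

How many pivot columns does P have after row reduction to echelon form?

3

Row reduce to echelon form.
R2 ← R2 + (13/9)·R1: [0, 14/9, -70/9, -7/3, 56/9]
R3 ← R3 − (1/9)·R1: [0, 1/9, -77/9, 1/3, 49/9]
R4 ← R4 + (5/9)·R1: [0, -23/9, 43/9, 13/3, -47/9]
R3 ← R3 − (1/14)·R2: [0, 0, -8, 1/2, 5]
R4 ← R4 + (23/14)·R2: [0, 0, -8, 1/2, 5]
R4 ← R4 − R3: [0, 0, 0, 0, 0]
Echelon form has 3 nonzero rows, so rank(P) = 3.
Each nonzero row contributes one pivot column: 3 pivot columns.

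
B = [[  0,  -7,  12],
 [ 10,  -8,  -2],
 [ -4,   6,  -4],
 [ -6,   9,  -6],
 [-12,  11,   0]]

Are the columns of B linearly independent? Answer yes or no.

Row reduce B to echelon form.
Swap R1 ↔ R2
R3 ← R3 + (2/5)·R1: [0, 14/5, -24/5]
R4 ← R4 + (3/5)·R1: [0, 21/5, -36/5]
R5 ← R5 + (6/5)·R1: [0, 7/5, -12/5]
R3 ← R3 + (2/5)·R2: [0, 0, 0]
R4 ← R4 + (3/5)·R2: [0, 0, 0]
R5 ← R5 + (1/5)·R2: [0, 0, 0]
2 pivots among 3 columns.
Only 2 < 3 pivot columns, so the columns are linearly dependent.

no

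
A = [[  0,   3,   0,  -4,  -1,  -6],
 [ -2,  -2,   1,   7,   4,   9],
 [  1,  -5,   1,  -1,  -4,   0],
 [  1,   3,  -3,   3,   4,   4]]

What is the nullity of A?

3

Row reduce to echelon form.
Swap R1 ↔ R2
R3 ← R3 + (1/2)·R1: [0, -6, 3/2, 5/2, -2, 9/2]
R4 ← R4 + (1/2)·R1: [0, 2, -5/2, 13/2, 6, 17/2]
R3 ← R3 + (2)·R2: [0, 0, 3/2, -11/2, -4, -15/2]
R4 ← R4 − (2/3)·R2: [0, 0, -5/2, 55/6, 20/3, 25/2]
R4 ← R4 + (5/3)·R3: [0, 0, 0, 0, 0, 0]
3 nonzero rows, so rank(A) = 3.
A has 6 columns; by rank–nullity, nullity = 6 − 3 = 3.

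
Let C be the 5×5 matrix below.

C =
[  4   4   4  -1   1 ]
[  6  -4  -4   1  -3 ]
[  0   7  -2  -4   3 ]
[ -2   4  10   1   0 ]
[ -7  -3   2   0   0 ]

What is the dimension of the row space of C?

Row reduce to echelon form.
R2 ← R2 − (3/2)·R1: [0, -10, -10, 5/2, -9/2]
R4 ← R4 + (1/2)·R1: [0, 6, 12, 1/2, 1/2]
R5 ← R5 + (7/4)·R1: [0, 4, 9, -7/4, 7/4]
R3 ← R3 + (7/10)·R2: [0, 0, -9, -9/4, -3/20]
R4 ← R4 + (3/5)·R2: [0, 0, 6, 2, -11/5]
R5 ← R5 + (2/5)·R2: [0, 0, 5, -3/4, -1/20]
R4 ← R4 + (2/3)·R3: [0, 0, 0, 1/2, -23/10]
R5 ← R5 + (5/9)·R3: [0, 0, 0, -2, -2/15]
R5 ← R5 + (4)·R4: [0, 0, 0, 0, -28/3]
Echelon form has 5 nonzero rows, so rank(C) = 5.
The row space has dimension equal to the rank: 5.

5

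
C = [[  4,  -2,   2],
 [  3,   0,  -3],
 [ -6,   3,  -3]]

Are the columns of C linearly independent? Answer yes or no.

Row reduce C to echelon form.
R2 ← R2 − (3/4)·R1: [0, 3/2, -9/2]
R3 ← R3 + (3/2)·R1: [0, 0, 0]
2 pivots among 3 columns.
Only 2 < 3 pivot columns, so the columns are linearly dependent.

no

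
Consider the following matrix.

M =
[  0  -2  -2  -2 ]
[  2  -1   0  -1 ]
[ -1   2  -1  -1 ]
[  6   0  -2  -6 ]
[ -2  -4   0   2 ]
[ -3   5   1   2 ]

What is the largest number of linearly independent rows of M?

Row reduce to echelon form.
Swap R1 ↔ R2
R3 ← R3 + (1/2)·R1: [0, 3/2, -1, -3/2]
R4 ← R4 − (3)·R1: [0, 3, -2, -3]
R5 ← R5 + R1: [0, -5, 0, 1]
R6 ← R6 + (3/2)·R1: [0, 7/2, 1, 1/2]
R3 ← R3 + (3/4)·R2: [0, 0, -5/2, -3]
R4 ← R4 + (3/2)·R2: [0, 0, -5, -6]
R5 ← R5 − (5/2)·R2: [0, 0, 5, 6]
R6 ← R6 + (7/4)·R2: [0, 0, -5/2, -3]
R4 ← R4 − (2)·R3: [0, 0, 0, 0]
R5 ← R5 + (2)·R3: [0, 0, 0, 0]
R6 ← R6 − R3: [0, 0, 0, 0]
Echelon form has 3 nonzero rows, so rank(M) = 3.
The rank gives the maximum number of linearly independent rows: 3.

3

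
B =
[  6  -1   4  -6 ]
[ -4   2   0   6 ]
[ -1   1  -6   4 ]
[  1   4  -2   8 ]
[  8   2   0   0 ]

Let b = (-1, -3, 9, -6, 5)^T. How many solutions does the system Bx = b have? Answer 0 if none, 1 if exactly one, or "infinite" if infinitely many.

0

Row reduce the augmented matrix [B | b].
R2 ← R2 + (2/3)·R1: [0, 4/3, 8/3, 2, -11/3]
R3 ← R3 + (1/6)·R1: [0, 5/6, -16/3, 3, 53/6]
R4 ← R4 − (1/6)·R1: [0, 25/6, -8/3, 9, -35/6]
R5 ← R5 − (4/3)·R1: [0, 10/3, -16/3, 8, 19/3]
R3 ← R3 − (5/8)·R2: [0, 0, -7, 7/4, 89/8]
R4 ← R4 − (25/8)·R2: [0, 0, -11, 11/4, 45/8]
R5 ← R5 − (5/2)·R2: [0, 0, -12, 3, 31/2]
R4 ← R4 − (11/7)·R3: [0, 0, 0, 0, -83/7]
R5 ← R5 − (12/7)·R3: [0, 0, 0, 0, -25/7]
R5 ← R5 − (25/83)·R4: [0, 0, 0, 0, 0]
The echelon form has 4 nonzero rows; the last pivot sits in the augmented column, so rank(B) = 3 but rank([B|b]) = 4.
Since the ranks differ, the system is inconsistent.
It has no solutions.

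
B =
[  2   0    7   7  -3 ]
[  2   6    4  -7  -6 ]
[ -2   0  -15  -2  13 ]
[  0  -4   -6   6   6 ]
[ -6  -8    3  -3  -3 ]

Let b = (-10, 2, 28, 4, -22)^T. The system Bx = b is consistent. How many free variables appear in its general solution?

Row reduce the augmented matrix [B | b].
R2 ← R2 − R1: [0, 6, -3, -14, -3, 12]
R3 ← R3 + R1: [0, 0, -8, 5, 10, 18]
R5 ← R5 + (3)·R1: [0, -8, 24, 18, -12, -52]
R4 ← R4 + (2/3)·R2: [0, 0, -8, -10/3, 4, 12]
R5 ← R5 + (4/3)·R2: [0, 0, 20, -2/3, -16, -36]
R4 ← R4 − R3: [0, 0, 0, -25/3, -6, -6]
R5 ← R5 + (5/2)·R3: [0, 0, 0, 71/6, 9, 9]
R5 ← R5 + (71/50)·R4: [0, 0, 0, 0, 12/25, 12/25]
The echelon form has 5 nonzero rows, and every pivot lies in the first 5 columns, so rank(B) = rank([B|b]) = 5.
The system is consistent.
Free variables = (unknowns) − (rank) = 5 − 5 = 0.

0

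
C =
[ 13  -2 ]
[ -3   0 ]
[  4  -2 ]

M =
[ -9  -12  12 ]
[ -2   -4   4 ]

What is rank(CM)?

First compute CM:
[[-113, -148, 148],
 [ 27,  36, -36],
 [-32, -40,  40]]
Now row reduce the product.
R2 ← R2 + (27/113)·R1: [0, 72/113, -72/113]
R3 ← R3 − (32/113)·R1: [0, 216/113, -216/113]
R3 ← R3 − (3)·R2: [0, 0, 0]
2 nonzero rows, so rank(CM) = 2.

2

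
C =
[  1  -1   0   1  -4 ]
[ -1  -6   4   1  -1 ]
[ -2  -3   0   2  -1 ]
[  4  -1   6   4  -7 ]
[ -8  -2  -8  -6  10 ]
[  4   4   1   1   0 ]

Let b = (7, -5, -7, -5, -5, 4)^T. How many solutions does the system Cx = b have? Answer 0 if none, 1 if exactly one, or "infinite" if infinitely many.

Row reduce the augmented matrix [C | b].
R2 ← R2 + R1: [0, -7, 4, 2, -5, 2]
R3 ← R3 + (2)·R1: [0, -5, 0, 4, -9, 7]
R4 ← R4 − (4)·R1: [0, 3, 6, 0, 9, -33]
R5 ← R5 + (8)·R1: [0, -10, -8, 2, -22, 51]
R6 ← R6 − (4)·R1: [0, 8, 1, -3, 16, -24]
R3 ← R3 − (5/7)·R2: [0, 0, -20/7, 18/7, -38/7, 39/7]
R4 ← R4 + (3/7)·R2: [0, 0, 54/7, 6/7, 48/7, -225/7]
R5 ← R5 − (10/7)·R2: [0, 0, -96/7, -6/7, -104/7, 337/7]
R6 ← R6 + (8/7)·R2: [0, 0, 39/7, -5/7, 72/7, -152/7]
R4 ← R4 + (27/10)·R3: [0, 0, 0, 39/5, -39/5, -171/10]
R5 ← R5 − (24/5)·R3: [0, 0, 0, -66/5, 56/5, 107/5]
R6 ← R6 + (39/20)·R3: [0, 0, 0, 43/10, -3/10, -217/20]
R5 ← R5 + (22/13)·R4: [0, 0, 0, 0, -2, -98/13]
R6 ← R6 − (43/78)·R4: [0, 0, 0, 0, 4, -37/26]
R6 ← R6 + (2)·R5: [0, 0, 0, 0, 0, -33/2]
The echelon form has 6 nonzero rows; the last pivot sits in the augmented column, so rank(C) = 5 but rank([C|b]) = 6.
Since the ranks differ, the system is inconsistent.
It has no solutions.

0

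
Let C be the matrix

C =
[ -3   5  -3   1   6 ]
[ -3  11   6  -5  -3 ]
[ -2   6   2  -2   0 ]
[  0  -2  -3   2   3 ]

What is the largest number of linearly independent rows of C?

2

Row reduce to echelon form.
R2 ← R2 − R1: [0, 6, 9, -6, -9]
R3 ← R3 − (2/3)·R1: [0, 8/3, 4, -8/3, -4]
R3 ← R3 − (4/9)·R2: [0, 0, 0, 0, 0]
R4 ← R4 + (1/3)·R2: [0, 0, 0, 0, 0]
Echelon form has 2 nonzero rows, so rank(C) = 2.
The rank gives the maximum number of linearly independent rows: 2.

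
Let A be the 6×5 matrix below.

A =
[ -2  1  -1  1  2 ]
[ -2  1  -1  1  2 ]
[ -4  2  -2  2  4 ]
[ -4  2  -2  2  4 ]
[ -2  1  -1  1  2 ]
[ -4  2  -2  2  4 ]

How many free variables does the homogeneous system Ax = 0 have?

4

Row reduce to echelon form.
R2 ← R2 − R1: [0, 0, 0, 0, 0]
R3 ← R3 − (2)·R1: [0, 0, 0, 0, 0]
R4 ← R4 − (2)·R1: [0, 0, 0, 0, 0]
R5 ← R5 − R1: [0, 0, 0, 0, 0]
R6 ← R6 − (2)·R1: [0, 0, 0, 0, 0]
1 nonzero row, so rank(A) = 1.
A has 5 columns; by rank–nullity, nullity = 5 − 1 = 4.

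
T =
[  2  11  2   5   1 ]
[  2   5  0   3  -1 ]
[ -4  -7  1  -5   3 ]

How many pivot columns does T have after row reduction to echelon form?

2

Row reduce to echelon form.
R2 ← R2 − R1: [0, -6, -2, -2, -2]
R3 ← R3 + (2)·R1: [0, 15, 5, 5, 5]
R3 ← R3 + (5/2)·R2: [0, 0, 0, 0, 0]
Echelon form has 2 nonzero rows, so rank(T) = 2.
Each nonzero row contributes one pivot column: 2 pivot columns.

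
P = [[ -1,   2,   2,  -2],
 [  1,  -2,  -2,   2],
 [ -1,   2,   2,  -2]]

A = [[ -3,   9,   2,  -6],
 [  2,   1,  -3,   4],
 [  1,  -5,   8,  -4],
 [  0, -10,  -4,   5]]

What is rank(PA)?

First compute PA:
[[  9,   3,  16,  -4],
 [ -9,  -3, -16,   4],
 [  9,   3,  16,  -4]]
Now row reduce the product.
R2 ← R2 + R1: [0, 0, 0, 0]
R3 ← R3 − R1: [0, 0, 0, 0]
1 nonzero row, so rank(PA) = 1.

1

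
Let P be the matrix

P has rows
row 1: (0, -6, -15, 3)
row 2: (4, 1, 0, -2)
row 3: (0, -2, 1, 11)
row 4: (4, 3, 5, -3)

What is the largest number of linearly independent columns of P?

3

Row reduce to echelon form.
Swap R1 ↔ R2
R4 ← R4 − R1: [0, 2, 5, -1]
R3 ← R3 − (1/3)·R2: [0, 0, 6, 10]
R4 ← R4 + (1/3)·R2: [0, 0, 0, 0]
Echelon form has 3 nonzero rows, so rank(P) = 3.
The rank gives the maximum number of linearly independent columns: 3.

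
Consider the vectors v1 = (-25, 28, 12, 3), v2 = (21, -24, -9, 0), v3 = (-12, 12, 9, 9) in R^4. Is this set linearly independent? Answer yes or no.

Form the matrix with these vectors as rows and row reduce.
R2 ← R2 + (21/25)·R1: [0, -12/25, 27/25, 63/25]
R3 ← R3 − (12/25)·R1: [0, -36/25, 81/25, 189/25]
R3 ← R3 − (3)·R2: [0, 0, 0, 0]
2 nonzero rows, so the 3 vectors span a space of dimension 2.
Since 2 < 3, the vectors are linearly dependent.

no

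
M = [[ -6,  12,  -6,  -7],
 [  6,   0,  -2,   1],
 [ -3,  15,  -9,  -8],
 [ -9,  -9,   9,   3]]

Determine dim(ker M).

Row reduce to echelon form.
R2 ← R2 + R1: [0, 12, -8, -6]
R3 ← R3 − (1/2)·R1: [0, 9, -6, -9/2]
R4 ← R4 − (3/2)·R1: [0, -27, 18, 27/2]
R3 ← R3 − (3/4)·R2: [0, 0, 0, 0]
R4 ← R4 + (9/4)·R2: [0, 0, 0, 0]
2 nonzero rows, so rank(M) = 2.
M has 4 columns; by rank–nullity, nullity = 4 − 2 = 2.

2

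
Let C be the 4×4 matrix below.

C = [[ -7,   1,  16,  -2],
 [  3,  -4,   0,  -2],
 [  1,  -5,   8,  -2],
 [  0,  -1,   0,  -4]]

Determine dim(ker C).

Row reduce to echelon form.
R2 ← R2 + (3/7)·R1: [0, -25/7, 48/7, -20/7]
R3 ← R3 + (1/7)·R1: [0, -34/7, 72/7, -16/7]
R3 ← R3 − (34/25)·R2: [0, 0, 24/25, 8/5]
R4 ← R4 − (7/25)·R2: [0, 0, -48/25, -16/5]
R4 ← R4 + (2)·R3: [0, 0, 0, 0]
3 nonzero rows, so rank(C) = 3.
C has 4 columns; by rank–nullity, nullity = 4 − 3 = 1.

1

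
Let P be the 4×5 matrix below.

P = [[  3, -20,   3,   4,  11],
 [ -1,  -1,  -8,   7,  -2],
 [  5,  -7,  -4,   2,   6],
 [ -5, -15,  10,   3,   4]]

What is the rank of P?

Row reduce to echelon form.
R2 ← R2 + (1/3)·R1: [0, -23/3, -7, 25/3, 5/3]
R3 ← R3 − (5/3)·R1: [0, 79/3, -9, -14/3, -37/3]
R4 ← R4 + (5/3)·R1: [0, -145/3, 15, 29/3, 67/3]
R3 ← R3 + (79/23)·R2: [0, 0, -760/23, 551/23, -152/23]
R4 ← R4 − (145/23)·R2: [0, 0, 1360/23, -986/23, 272/23]
R4 ← R4 + (34/19)·R3: [0, 0, 0, 0, 0]
Echelon form has 3 nonzero rows, so rank(P) = 3.

3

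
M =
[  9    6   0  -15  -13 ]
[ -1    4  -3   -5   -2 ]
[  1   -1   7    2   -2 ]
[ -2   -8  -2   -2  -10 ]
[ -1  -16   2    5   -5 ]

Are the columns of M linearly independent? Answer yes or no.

Row reduce M to echelon form.
R2 ← R2 + (1/9)·R1: [0, 14/3, -3, -20/3, -31/9]
R3 ← R3 − (1/9)·R1: [0, -5/3, 7, 11/3, -5/9]
R4 ← R4 + (2/9)·R1: [0, -20/3, -2, -16/3, -116/9]
R5 ← R5 + (1/9)·R1: [0, -46/3, 2, 10/3, -58/9]
R3 ← R3 + (5/14)·R2: [0, 0, 83/14, 9/7, -25/14]
R4 ← R4 + (10/7)·R2: [0, 0, -44/7, -104/7, -374/21]
R5 ← R5 + (23/7)·R2: [0, 0, -55/7, -130/7, -373/21]
R4 ← R4 + (88/83)·R3: [0, 0, 0, -1120/83, -4906/249]
R5 ← R5 + (110/83)·R3: [0, 0, 0, -1400/83, -5012/249]
R5 ← R5 − (5/4)·R4: [0, 0, 0, 0, 9/2]
5 pivots among 5 columns.
Every column is a pivot column, so the columns are linearly independent.

yes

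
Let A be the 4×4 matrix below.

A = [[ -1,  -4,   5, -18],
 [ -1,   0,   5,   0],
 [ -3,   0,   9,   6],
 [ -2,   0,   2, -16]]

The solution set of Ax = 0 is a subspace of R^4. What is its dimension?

Row reduce to echelon form.
R2 ← R2 − R1: [0, 4, 0, 18]
R3 ← R3 − (3)·R1: [0, 12, -6, 60]
R4 ← R4 − (2)·R1: [0, 8, -8, 20]
R3 ← R3 − (3)·R2: [0, 0, -6, 6]
R4 ← R4 − (2)·R2: [0, 0, -8, -16]
R4 ← R4 − (4/3)·R3: [0, 0, 0, -24]
4 nonzero rows, so rank(A) = 4.
A has 4 columns; by rank–nullity, nullity = 4 − 4 = 0.

0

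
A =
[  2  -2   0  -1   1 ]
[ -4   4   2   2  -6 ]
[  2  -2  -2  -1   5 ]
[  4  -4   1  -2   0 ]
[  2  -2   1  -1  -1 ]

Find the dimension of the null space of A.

3

Row reduce to echelon form.
R2 ← R2 + (2)·R1: [0, 0, 2, 0, -4]
R3 ← R3 − R1: [0, 0, -2, 0, 4]
R4 ← R4 − (2)·R1: [0, 0, 1, 0, -2]
R5 ← R5 − R1: [0, 0, 1, 0, -2]
R3 ← R3 + R2: [0, 0, 0, 0, 0]
R4 ← R4 − (1/2)·R2: [0, 0, 0, 0, 0]
R5 ← R5 − (1/2)·R2: [0, 0, 0, 0, 0]
2 nonzero rows, so rank(A) = 2.
A has 5 columns; by rank–nullity, nullity = 5 − 2 = 3.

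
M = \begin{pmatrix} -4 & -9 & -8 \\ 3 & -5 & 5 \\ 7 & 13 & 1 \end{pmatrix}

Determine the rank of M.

3

Row reduce to echelon form.
R2 ← R2 + (3/4)·R1: [0, -47/4, -1]
R3 ← R3 + (7/4)·R1: [0, -11/4, -13]
R3 ← R3 − (11/47)·R2: [0, 0, -600/47]
Echelon form has 3 nonzero rows, so rank(M) = 3.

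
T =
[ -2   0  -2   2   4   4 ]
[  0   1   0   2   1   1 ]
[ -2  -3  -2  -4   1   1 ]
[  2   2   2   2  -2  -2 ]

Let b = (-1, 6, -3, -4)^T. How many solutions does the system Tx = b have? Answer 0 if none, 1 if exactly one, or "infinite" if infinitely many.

Row reduce the augmented matrix [T | b].
R3 ← R3 − R1: [0, -3, 0, -6, -3, -3, -2]
R4 ← R4 + R1: [0, 2, 0, 4, 2, 2, -5]
R3 ← R3 + (3)·R2: [0, 0, 0, 0, 0, 0, 16]
R4 ← R4 − (2)·R2: [0, 0, 0, 0, 0, 0, -17]
R4 ← R4 + (17/16)·R3: [0, 0, 0, 0, 0, 0, 0]
The echelon form has 3 nonzero rows; the last pivot sits in the augmented column, so rank(T) = 2 but rank([T|b]) = 3.
Since the ranks differ, the system is inconsistent.
It has no solutions.

0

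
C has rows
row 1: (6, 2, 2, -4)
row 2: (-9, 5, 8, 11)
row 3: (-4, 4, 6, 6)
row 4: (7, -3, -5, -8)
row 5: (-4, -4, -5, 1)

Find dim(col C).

2

Row reduce to echelon form.
R2 ← R2 + (3/2)·R1: [0, 8, 11, 5]
R3 ← R3 + (2/3)·R1: [0, 16/3, 22/3, 10/3]
R4 ← R4 − (7/6)·R1: [0, -16/3, -22/3, -10/3]
R5 ← R5 + (2/3)·R1: [0, -8/3, -11/3, -5/3]
R3 ← R3 − (2/3)·R2: [0, 0, 0, 0]
R4 ← R4 + (2/3)·R2: [0, 0, 0, 0]
R5 ← R5 + (1/3)·R2: [0, 0, 0, 0]
Echelon form has 2 nonzero rows, so rank(C) = 2.
The column space has dimension equal to the rank: 2.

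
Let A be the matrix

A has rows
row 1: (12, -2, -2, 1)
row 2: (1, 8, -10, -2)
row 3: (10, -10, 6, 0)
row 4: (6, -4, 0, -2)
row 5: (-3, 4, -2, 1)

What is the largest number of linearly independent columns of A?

3

Row reduce to echelon form.
R2 ← R2 − (1/12)·R1: [0, 49/6, -59/6, -25/12]
R3 ← R3 − (5/6)·R1: [0, -25/3, 23/3, -5/6]
R4 ← R4 − (1/2)·R1: [0, -3, 1, -5/2]
R5 ← R5 + (1/4)·R1: [0, 7/2, -5/2, 5/4]
R3 ← R3 + (50/49)·R2: [0, 0, -116/49, -145/49]
R4 ← R4 + (18/49)·R2: [0, 0, -128/49, -160/49]
R5 ← R5 − (3/7)·R2: [0, 0, 12/7, 15/7]
R4 ← R4 − (32/29)·R3: [0, 0, 0, 0]
R5 ← R5 + (21/29)·R3: [0, 0, 0, 0]
Echelon form has 3 nonzero rows, so rank(A) = 3.
The rank gives the maximum number of linearly independent columns: 3.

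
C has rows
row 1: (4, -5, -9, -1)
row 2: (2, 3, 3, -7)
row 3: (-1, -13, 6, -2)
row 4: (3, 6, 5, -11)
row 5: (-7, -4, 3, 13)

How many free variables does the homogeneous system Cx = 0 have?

1

Row reduce to echelon form.
R2 ← R2 − (1/2)·R1: [0, 11/2, 15/2, -13/2]
R3 ← R3 + (1/4)·R1: [0, -57/4, 15/4, -9/4]
R4 ← R4 − (3/4)·R1: [0, 39/4, 47/4, -41/4]
R5 ← R5 + (7/4)·R1: [0, -51/4, -51/4, 45/4]
R3 ← R3 + (57/22)·R2: [0, 0, 255/11, -210/11]
R4 ← R4 − (39/22)·R2: [0, 0, -17/11, 14/11]
R5 ← R5 + (51/22)·R2: [0, 0, 51/11, -42/11]
R4 ← R4 + (1/15)·R3: [0, 0, 0, 0]
R5 ← R5 − (1/5)·R3: [0, 0, 0, 0]
3 nonzero rows, so rank(C) = 3.
C has 4 columns; by rank–nullity, nullity = 4 − 3 = 1.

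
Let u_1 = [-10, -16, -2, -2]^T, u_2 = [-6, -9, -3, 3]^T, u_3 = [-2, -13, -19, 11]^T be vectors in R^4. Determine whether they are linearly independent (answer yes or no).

yes

Form the matrix with these vectors as rows and row reduce.
R2 ← R2 − (3/5)·R1: [0, 3/5, -9/5, 21/5]
R3 ← R3 − (1/5)·R1: [0, -49/5, -93/5, 57/5]
R3 ← R3 + (49/3)·R2: [0, 0, -48, 80]
3 nonzero rows, so the 3 vectors span a space of dimension 3.
Since 3 = 3, the vectors are linearly independent.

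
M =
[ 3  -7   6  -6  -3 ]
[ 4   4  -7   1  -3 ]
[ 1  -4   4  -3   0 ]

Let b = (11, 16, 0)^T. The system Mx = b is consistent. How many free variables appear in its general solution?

2

Row reduce the augmented matrix [M | b].
R2 ← R2 − (4/3)·R1: [0, 40/3, -15, 9, 1, 4/3]
R3 ← R3 − (1/3)·R1: [0, -5/3, 2, -1, 1, -11/3]
R3 ← R3 + (1/8)·R2: [0, 0, 1/8, 1/8, 9/8, -7/2]
The echelon form has 3 nonzero rows, and every pivot lies in the first 5 columns, so rank(M) = rank([M|b]) = 3.
The system is consistent.
Free variables = (unknowns) − (rank) = 5 − 3 = 2.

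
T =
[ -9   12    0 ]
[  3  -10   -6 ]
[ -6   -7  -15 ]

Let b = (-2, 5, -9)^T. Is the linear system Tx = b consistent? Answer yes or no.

no

Row reduce the augmented matrix [T | b].
R2 ← R2 + (1/3)·R1: [0, -6, -6, 13/3]
R3 ← R3 − (2/3)·R1: [0, -15, -15, -23/3]
R3 ← R3 − (5/2)·R2: [0, 0, 0, -37/2]
The echelon form has 3 nonzero rows; the last pivot sits in the augmented column, so rank(T) = 2 but rank([T|b]) = 3.
Since the ranks differ, the system is inconsistent.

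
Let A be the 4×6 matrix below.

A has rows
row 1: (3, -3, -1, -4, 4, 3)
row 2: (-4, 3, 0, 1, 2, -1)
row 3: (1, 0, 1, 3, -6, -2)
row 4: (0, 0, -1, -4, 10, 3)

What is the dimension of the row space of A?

Row reduce to echelon form.
R2 ← R2 + (4/3)·R1: [0, -1, -4/3, -13/3, 22/3, 3]
R3 ← R3 − (1/3)·R1: [0, 1, 4/3, 13/3, -22/3, -3]
R3 ← R3 + R2: [0, 0, 0, 0, 0, 0]
Swap R3 ↔ R4
Echelon form has 3 nonzero rows, so rank(A) = 3.
The row space has dimension equal to the rank: 3.

3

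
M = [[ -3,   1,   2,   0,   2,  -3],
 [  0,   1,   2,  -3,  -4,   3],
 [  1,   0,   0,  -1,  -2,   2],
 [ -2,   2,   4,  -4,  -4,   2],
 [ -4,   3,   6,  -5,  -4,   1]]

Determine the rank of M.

Row reduce to echelon form.
R3 ← R3 + (1/3)·R1: [0, 1/3, 2/3, -1, -4/3, 1]
R4 ← R4 − (2/3)·R1: [0, 4/3, 8/3, -4, -16/3, 4]
R5 ← R5 − (4/3)·R1: [0, 5/3, 10/3, -5, -20/3, 5]
R3 ← R3 − (1/3)·R2: [0, 0, 0, 0, 0, 0]
R4 ← R4 − (4/3)·R2: [0, 0, 0, 0, 0, 0]
R5 ← R5 − (5/3)·R2: [0, 0, 0, 0, 0, 0]
Echelon form has 2 nonzero rows, so rank(M) = 2.

2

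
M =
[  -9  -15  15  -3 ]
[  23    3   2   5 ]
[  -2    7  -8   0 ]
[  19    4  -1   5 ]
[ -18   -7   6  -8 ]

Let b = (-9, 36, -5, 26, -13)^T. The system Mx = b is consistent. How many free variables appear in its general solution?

Row reduce the augmented matrix [M | b].
R2 ← R2 + (23/9)·R1: [0, -106/3, 121/3, -8/3, 13]
R3 ← R3 − (2/9)·R1: [0, 31/3, -34/3, 2/3, -3]
R4 ← R4 + (19/9)·R1: [0, -83/3, 92/3, -4/3, 7]
R5 ← R5 − (2)·R1: [0, 23, -24, -2, 5]
R3 ← R3 + (31/106)·R2: [0, 0, 49/106, -6/53, 85/106]
R4 ← R4 − (83/106)·R2: [0, 0, -97/106, 40/53, -337/106]
R5 ← R5 + (69/106)·R2: [0, 0, 239/106, -198/53, 1427/106]
R4 ← R4 + (97/49)·R3: [0, 0, 0, 26/49, -78/49]
R5 ← R5 − (239/49)·R3: [0, 0, 0, -156/49, 468/49]
R5 ← R5 + (6)·R4: [0, 0, 0, 0, 0]
The echelon form has 4 nonzero rows, and every pivot lies in the first 4 columns, so rank(M) = rank([M|b]) = 4.
The system is consistent.
Free variables = (unknowns) − (rank) = 4 − 4 = 0.

0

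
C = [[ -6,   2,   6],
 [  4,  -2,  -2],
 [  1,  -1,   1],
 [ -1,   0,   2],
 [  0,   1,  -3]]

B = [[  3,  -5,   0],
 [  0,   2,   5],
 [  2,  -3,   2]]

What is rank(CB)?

2

First compute CB:
[[ -6,  16,  22],
 [  8, -18, -14],
 [  5, -10,  -3],
 [  1,  -1,   4],
 [ -6,  11,  -1]]
Now row reduce the product.
R2 ← R2 + (4/3)·R1: [0, 10/3, 46/3]
R3 ← R3 + (5/6)·R1: [0, 10/3, 46/3]
R4 ← R4 + (1/6)·R1: [0, 5/3, 23/3]
R5 ← R5 − R1: [0, -5, -23]
R3 ← R3 − R2: [0, 0, 0]
R4 ← R4 − (1/2)·R2: [0, 0, 0]
R5 ← R5 + (3/2)·R2: [0, 0, 0]
2 nonzero rows, so rank(CB) = 2.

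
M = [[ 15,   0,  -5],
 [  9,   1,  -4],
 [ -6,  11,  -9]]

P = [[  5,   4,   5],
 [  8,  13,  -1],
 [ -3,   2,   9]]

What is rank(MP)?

First compute MP:
[[ 90,  50,  30],
 [ 65,  41,   8],
 [ 85, 101, -122]]
Now row reduce the product.
R2 ← R2 − (13/18)·R1: [0, 44/9, -41/3]
R3 ← R3 − (17/18)·R1: [0, 484/9, -451/3]
R3 ← R3 − (11)·R2: [0, 0, 0]
2 nonzero rows, so rank(MP) = 2.

2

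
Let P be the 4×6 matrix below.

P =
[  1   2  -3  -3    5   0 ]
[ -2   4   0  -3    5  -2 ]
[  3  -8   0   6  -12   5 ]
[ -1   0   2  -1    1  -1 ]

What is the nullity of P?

2

Row reduce to echelon form.
R2 ← R2 + (2)·R1: [0, 8, -6, -9, 15, -2]
R3 ← R3 − (3)·R1: [0, -14, 9, 15, -27, 5]
R4 ← R4 + R1: [0, 2, -1, -4, 6, -1]
R3 ← R3 + (7/4)·R2: [0, 0, -3/2, -3/4, -3/4, 3/2]
R4 ← R4 − (1/4)·R2: [0, 0, 1/2, -7/4, 9/4, -1/2]
R4 ← R4 + (1/3)·R3: [0, 0, 0, -2, 2, 0]
4 nonzero rows, so rank(P) = 4.
P has 6 columns; by rank–nullity, nullity = 6 − 4 = 2.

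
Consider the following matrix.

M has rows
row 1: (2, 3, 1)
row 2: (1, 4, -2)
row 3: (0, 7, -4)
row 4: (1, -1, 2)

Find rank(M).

Row reduce to echelon form.
R2 ← R2 − (1/2)·R1: [0, 5/2, -5/2]
R4 ← R4 − (1/2)·R1: [0, -5/2, 3/2]
R3 ← R3 − (14/5)·R2: [0, 0, 3]
R4 ← R4 + R2: [0, 0, -1]
R4 ← R4 + (1/3)·R3: [0, 0, 0]
Echelon form has 3 nonzero rows, so rank(M) = 3.

3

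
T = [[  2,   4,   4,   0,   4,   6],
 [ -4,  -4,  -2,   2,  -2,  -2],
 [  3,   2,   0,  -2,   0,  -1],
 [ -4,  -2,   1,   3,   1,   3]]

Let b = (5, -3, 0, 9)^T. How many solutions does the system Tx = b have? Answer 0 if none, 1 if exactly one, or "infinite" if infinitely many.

0

Row reduce the augmented matrix [T | b].
R2 ← R2 + (2)·R1: [0, 4, 6, 2, 6, 10, 7]
R3 ← R3 − (3/2)·R1: [0, -4, -6, -2, -6, -10, -15/2]
R4 ← R4 + (2)·R1: [0, 6, 9, 3, 9, 15, 19]
R3 ← R3 + R2: [0, 0, 0, 0, 0, 0, -1/2]
R4 ← R4 − (3/2)·R2: [0, 0, 0, 0, 0, 0, 17/2]
R4 ← R4 + (17)·R3: [0, 0, 0, 0, 0, 0, 0]
The echelon form has 3 nonzero rows; the last pivot sits in the augmented column, so rank(T) = 2 but rank([T|b]) = 3.
Since the ranks differ, the system is inconsistent.
It has no solutions.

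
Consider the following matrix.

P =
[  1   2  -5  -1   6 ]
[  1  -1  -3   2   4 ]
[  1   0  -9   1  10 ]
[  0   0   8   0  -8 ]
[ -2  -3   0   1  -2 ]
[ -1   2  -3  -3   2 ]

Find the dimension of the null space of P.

2

Row reduce to echelon form.
R2 ← R2 − R1: [0, -3, 2, 3, -2]
R3 ← R3 − R1: [0, -2, -4, 2, 4]
R5 ← R5 + (2)·R1: [0, 1, -10, -1, 10]
R6 ← R6 + R1: [0, 4, -8, -4, 8]
R3 ← R3 − (2/3)·R2: [0, 0, -16/3, 0, 16/3]
R5 ← R5 + (1/3)·R2: [0, 0, -28/3, 0, 28/3]
R6 ← R6 + (4/3)·R2: [0, 0, -16/3, 0, 16/3]
R4 ← R4 + (3/2)·R3: [0, 0, 0, 0, 0]
R5 ← R5 − (7/4)·R3: [0, 0, 0, 0, 0]
R6 ← R6 − R3: [0, 0, 0, 0, 0]
3 nonzero rows, so rank(P) = 3.
P has 5 columns; by rank–nullity, nullity = 5 − 3 = 2.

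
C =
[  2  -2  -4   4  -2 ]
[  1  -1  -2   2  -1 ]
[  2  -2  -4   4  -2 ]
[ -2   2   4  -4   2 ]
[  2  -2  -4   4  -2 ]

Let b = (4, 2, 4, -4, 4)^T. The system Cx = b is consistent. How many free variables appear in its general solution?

4

Row reduce the augmented matrix [C | b].
R2 ← R2 − (1/2)·R1: [0, 0, 0, 0, 0, 0]
R3 ← R3 − R1: [0, 0, 0, 0, 0, 0]
R4 ← R4 + R1: [0, 0, 0, 0, 0, 0]
R5 ← R5 − R1: [0, 0, 0, 0, 0, 0]
The echelon form has 1 nonzero rows, and every pivot lies in the first 5 columns, so rank(C) = rank([C|b]) = 1.
The system is consistent.
Free variables = (unknowns) − (rank) = 5 − 1 = 4.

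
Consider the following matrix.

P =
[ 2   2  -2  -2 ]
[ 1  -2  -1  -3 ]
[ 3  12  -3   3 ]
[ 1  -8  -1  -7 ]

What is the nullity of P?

Row reduce to echelon form.
R2 ← R2 − (1/2)·R1: [0, -3, 0, -2]
R3 ← R3 − (3/2)·R1: [0, 9, 0, 6]
R4 ← R4 − (1/2)·R1: [0, -9, 0, -6]
R3 ← R3 + (3)·R2: [0, 0, 0, 0]
R4 ← R4 − (3)·R2: [0, 0, 0, 0]
2 nonzero rows, so rank(P) = 2.
P has 4 columns; by rank–nullity, nullity = 4 − 2 = 2.

2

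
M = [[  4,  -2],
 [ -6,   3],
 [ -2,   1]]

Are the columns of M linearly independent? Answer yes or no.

no

Row reduce M to echelon form.
R2 ← R2 + (3/2)·R1: [0, 0]
R3 ← R3 + (1/2)·R1: [0, 0]
1 pivot among 2 columns.
Only 1 < 2 pivot columns, so the columns are linearly dependent.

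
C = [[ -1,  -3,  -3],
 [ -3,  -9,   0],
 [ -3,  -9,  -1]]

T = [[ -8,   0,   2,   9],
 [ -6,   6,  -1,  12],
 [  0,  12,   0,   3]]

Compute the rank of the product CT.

First compute CT:
[[ 26, -54,   1, -54],
 [ 78, -54,   3, -135],
 [ 78, -66,   3, -138]]
Now row reduce the product.
R2 ← R2 − (3)·R1: [0, 108, 0, 27]
R3 ← R3 − (3)·R1: [0, 96, 0, 24]
R3 ← R3 − (8/9)·R2: [0, 0, 0, 0]
2 nonzero rows, so rank(CT) = 2.

2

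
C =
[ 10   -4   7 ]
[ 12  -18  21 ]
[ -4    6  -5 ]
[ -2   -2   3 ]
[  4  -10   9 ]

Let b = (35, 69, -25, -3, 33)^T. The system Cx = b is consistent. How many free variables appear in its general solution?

0

Row reduce the augmented matrix [C | b].
R2 ← R2 − (6/5)·R1: [0, -66/5, 63/5, 27]
R3 ← R3 + (2/5)·R1: [0, 22/5, -11/5, -11]
R4 ← R4 + (1/5)·R1: [0, -14/5, 22/5, 4]
R5 ← R5 − (2/5)·R1: [0, -42/5, 31/5, 19]
R3 ← R3 + (1/3)·R2: [0, 0, 2, -2]
R4 ← R4 − (7/33)·R2: [0, 0, 19/11, -19/11]
R5 ← R5 − (7/11)·R2: [0, 0, -20/11, 20/11]
R4 ← R4 − (19/22)·R3: [0, 0, 0, 0]
R5 ← R5 + (10/11)·R3: [0, 0, 0, 0]
The echelon form has 3 nonzero rows, and every pivot lies in the first 3 columns, so rank(C) = rank([C|b]) = 3.
The system is consistent.
Free variables = (unknowns) − (rank) = 3 − 3 = 0.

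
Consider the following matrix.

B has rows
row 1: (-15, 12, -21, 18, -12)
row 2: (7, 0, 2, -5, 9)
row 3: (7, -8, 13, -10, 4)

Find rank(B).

3

Row reduce to echelon form.
R2 ← R2 + (7/15)·R1: [0, 28/5, -39/5, 17/5, 17/5]
R3 ← R3 + (7/15)·R1: [0, -12/5, 16/5, -8/5, -8/5]
R3 ← R3 + (3/7)·R2: [0, 0, -1/7, -1/7, -1/7]
Echelon form has 3 nonzero rows, so rank(B) = 3.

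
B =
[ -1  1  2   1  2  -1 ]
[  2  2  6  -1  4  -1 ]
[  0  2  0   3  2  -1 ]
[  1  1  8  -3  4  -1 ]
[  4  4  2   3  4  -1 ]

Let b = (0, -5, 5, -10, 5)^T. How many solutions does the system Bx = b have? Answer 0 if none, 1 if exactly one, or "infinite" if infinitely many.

Row reduce the augmented matrix [B | b].
R2 ← R2 + (2)·R1: [0, 4, 10, 1, 8, -3, -5]
R4 ← R4 + R1: [0, 2, 10, -2, 6, -2, -10]
R5 ← R5 + (4)·R1: [0, 8, 10, 7, 12, -5, 5]
R3 ← R3 − (1/2)·R2: [0, 0, -5, 5/2, -2, 1/2, 15/2]
R4 ← R4 − (1/2)·R2: [0, 0, 5, -5/2, 2, -1/2, -15/2]
R5 ← R5 − (2)·R2: [0, 0, -10, 5, -4, 1, 15]
R4 ← R4 + R3: [0, 0, 0, 0, 0, 0, 0]
R5 ← R5 − (2)·R3: [0, 0, 0, 0, 0, 0, 0]
The echelon form has 3 nonzero rows, and every pivot lies in the first 6 columns, so rank(B) = rank([B|b]) = 3.
The system is consistent.
rank = 3 < 6 unknowns, so there are infinitely many solutions.

infinite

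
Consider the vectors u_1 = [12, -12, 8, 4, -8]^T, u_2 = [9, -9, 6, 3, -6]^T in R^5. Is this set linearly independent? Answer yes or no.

Form the matrix with these vectors as rows and row reduce.
R2 ← R2 − (3/4)·R1: [0, 0, 0, 0, 0]
1 nonzero row, so the 2 vectors span a space of dimension 1.
Since 1 < 2, the vectors are linearly dependent.

no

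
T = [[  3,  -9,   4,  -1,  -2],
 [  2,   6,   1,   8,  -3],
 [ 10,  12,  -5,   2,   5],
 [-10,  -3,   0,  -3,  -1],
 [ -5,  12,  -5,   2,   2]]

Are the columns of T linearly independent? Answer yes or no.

Row reduce T to echelon form.
R2 ← R2 − (2/3)·R1: [0, 12, -5/3, 26/3, -5/3]
R3 ← R3 − (10/3)·R1: [0, 42, -55/3, 16/3, 35/3]
R4 ← R4 + (10/3)·R1: [0, -33, 40/3, -19/3, -23/3]
R5 ← R5 + (5/3)·R1: [0, -3, 5/3, 1/3, -4/3]
R3 ← R3 − (7/2)·R2: [0, 0, -25/2, -25, 35/2]
R4 ← R4 + (11/4)·R2: [0, 0, 35/4, 35/2, -49/4]
R5 ← R5 + (1/4)·R2: [0, 0, 5/4, 5/2, -7/4]
R4 ← R4 + (7/10)·R3: [0, 0, 0, 0, 0]
R5 ← R5 + (1/10)·R3: [0, 0, 0, 0, 0]
3 pivots among 5 columns.
Only 3 < 5 pivot columns, so the columns are linearly dependent.

no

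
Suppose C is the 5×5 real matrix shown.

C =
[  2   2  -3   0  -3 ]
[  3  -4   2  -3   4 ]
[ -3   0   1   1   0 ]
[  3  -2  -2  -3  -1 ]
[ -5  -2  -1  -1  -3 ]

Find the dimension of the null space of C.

2

Row reduce to echelon form.
R2 ← R2 − (3/2)·R1: [0, -7, 13/2, -3, 17/2]
R3 ← R3 + (3/2)·R1: [0, 3, -7/2, 1, -9/2]
R4 ← R4 − (3/2)·R1: [0, -5, 5/2, -3, 7/2]
R5 ← R5 + (5/2)·R1: [0, 3, -17/2, -1, -21/2]
R3 ← R3 + (3/7)·R2: [0, 0, -5/7, -2/7, -6/7]
R4 ← R4 − (5/7)·R2: [0, 0, -15/7, -6/7, -18/7]
R5 ← R5 + (3/7)·R2: [0, 0, -40/7, -16/7, -48/7]
R4 ← R4 − (3)·R3: [0, 0, 0, 0, 0]
R5 ← R5 − (8)·R3: [0, 0, 0, 0, 0]
3 nonzero rows, so rank(C) = 3.
C has 5 columns; by rank–nullity, nullity = 5 − 3 = 2.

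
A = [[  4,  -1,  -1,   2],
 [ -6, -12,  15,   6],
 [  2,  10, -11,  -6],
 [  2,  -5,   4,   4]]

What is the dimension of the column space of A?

2

Row reduce to echelon form.
R2 ← R2 + (3/2)·R1: [0, -27/2, 27/2, 9]
R3 ← R3 − (1/2)·R1: [0, 21/2, -21/2, -7]
R4 ← R4 − (1/2)·R1: [0, -9/2, 9/2, 3]
R3 ← R3 + (7/9)·R2: [0, 0, 0, 0]
R4 ← R4 − (1/3)·R2: [0, 0, 0, 0]
Echelon form has 2 nonzero rows, so rank(A) = 2.
The column space has dimension equal to the rank: 2.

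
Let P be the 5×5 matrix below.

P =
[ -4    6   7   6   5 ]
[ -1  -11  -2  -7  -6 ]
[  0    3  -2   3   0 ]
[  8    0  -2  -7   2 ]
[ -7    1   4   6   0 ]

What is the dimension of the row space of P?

Row reduce to echelon form.
R2 ← R2 − (1/4)·R1: [0, -25/2, -15/4, -17/2, -29/4]
R4 ← R4 + (2)·R1: [0, 12, 12, 5, 12]
R5 ← R5 − (7/4)·R1: [0, -19/2, -33/4, -9/2, -35/4]
R3 ← R3 + (6/25)·R2: [0, 0, -29/10, 24/25, -87/50]
R4 ← R4 + (24/25)·R2: [0, 0, 42/5, -79/25, 126/25]
R5 ← R5 − (19/25)·R2: [0, 0, -27/5, 49/25, -81/25]
R4 ← R4 + (84/29)·R3: [0, 0, 0, -11/29, 0]
R5 ← R5 − (54/29)·R3: [0, 0, 0, 5/29, 0]
R5 ← R5 + (5/11)·R4: [0, 0, 0, 0, 0]
Echelon form has 4 nonzero rows, so rank(P) = 4.
The row space has dimension equal to the rank: 4.

4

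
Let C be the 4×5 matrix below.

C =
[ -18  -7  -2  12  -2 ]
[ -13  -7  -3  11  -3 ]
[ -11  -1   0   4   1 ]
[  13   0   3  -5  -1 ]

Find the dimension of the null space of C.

Row reduce to echelon form.
R2 ← R2 − (13/18)·R1: [0, -35/18, -14/9, 7/3, -14/9]
R3 ← R3 − (11/18)·R1: [0, 59/18, 11/9, -10/3, 20/9]
R4 ← R4 + (13/18)·R1: [0, -91/18, 14/9, 11/3, -22/9]
R3 ← R3 + (59/35)·R2: [0, 0, -7/5, 3/5, -2/5]
R4 ← R4 − (13/5)·R2: [0, 0, 28/5, -12/5, 8/5]
R4 ← R4 + (4)·R3: [0, 0, 0, 0, 0]
3 nonzero rows, so rank(C) = 3.
C has 5 columns; by rank–nullity, nullity = 5 − 3 = 2.

2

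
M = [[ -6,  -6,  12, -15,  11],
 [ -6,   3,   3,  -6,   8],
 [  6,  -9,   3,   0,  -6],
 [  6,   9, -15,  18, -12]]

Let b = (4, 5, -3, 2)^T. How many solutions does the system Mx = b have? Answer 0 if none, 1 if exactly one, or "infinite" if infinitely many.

Row reduce the augmented matrix [M | b].
R2 ← R2 − R1: [0, 9, -9, 9, -3, 1]
R3 ← R3 + R1: [0, -15, 15, -15, 5, 1]
R4 ← R4 + R1: [0, 3, -3, 3, -1, 6]
R3 ← R3 + (5/3)·R2: [0, 0, 0, 0, 0, 8/3]
R4 ← R4 − (1/3)·R2: [0, 0, 0, 0, 0, 17/3]
R4 ← R4 − (17/8)·R3: [0, 0, 0, 0, 0, 0]
The echelon form has 3 nonzero rows; the last pivot sits in the augmented column, so rank(M) = 2 but rank([M|b]) = 3.
Since the ranks differ, the system is inconsistent.
It has no solutions.

0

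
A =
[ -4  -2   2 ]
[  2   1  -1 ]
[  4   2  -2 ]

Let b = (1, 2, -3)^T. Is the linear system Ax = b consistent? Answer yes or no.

Row reduce the augmented matrix [A | b].
R2 ← R2 + (1/2)·R1: [0, 0, 0, 5/2]
R3 ← R3 + R1: [0, 0, 0, -2]
R3 ← R3 + (4/5)·R2: [0, 0, 0, 0]
The echelon form has 2 nonzero rows; the last pivot sits in the augmented column, so rank(A) = 1 but rank([A|b]) = 2.
Since the ranks differ, the system is inconsistent.

no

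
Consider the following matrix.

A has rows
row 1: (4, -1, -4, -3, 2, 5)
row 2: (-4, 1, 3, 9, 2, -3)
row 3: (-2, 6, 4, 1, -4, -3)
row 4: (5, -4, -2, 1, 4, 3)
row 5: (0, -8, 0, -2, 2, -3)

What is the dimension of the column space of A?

Row reduce to echelon form.
R2 ← R2 + R1: [0, 0, -1, 6, 4, 2]
R3 ← R3 + (1/2)·R1: [0, 11/2, 2, -1/2, -3, -1/2]
R4 ← R4 − (5/4)·R1: [0, -11/4, 3, 19/4, 3/2, -13/4]
Swap R2 ↔ R3
R4 ← R4 + (1/2)·R2: [0, 0, 4, 9/2, 0, -7/2]
R5 ← R5 + (16/11)·R2: [0, 0, 32/11, -30/11, -26/11, -41/11]
R4 ← R4 + (4)·R3: [0, 0, 0, 57/2, 16, 9/2]
R5 ← R5 + (32/11)·R3: [0, 0, 0, 162/11, 102/11, 23/11]
R5 ← R5 − (108/209)·R4: [0, 0, 0, 0, 210/209, -49/209]
Echelon form has 5 nonzero rows, so rank(A) = 5.
The column space has dimension equal to the rank: 5.

5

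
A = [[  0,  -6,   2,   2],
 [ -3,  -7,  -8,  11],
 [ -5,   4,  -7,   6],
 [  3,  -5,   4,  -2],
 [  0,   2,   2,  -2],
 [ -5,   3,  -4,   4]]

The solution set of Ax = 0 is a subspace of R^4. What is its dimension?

Row reduce to echelon form.
Swap R1 ↔ R2
R3 ← R3 − (5/3)·R1: [0, 47/3, 19/3, -37/3]
R4 ← R4 + R1: [0, -12, -4, 9]
R6 ← R6 − (5/3)·R1: [0, 44/3, 28/3, -43/3]
R3 ← R3 + (47/18)·R2: [0, 0, 104/9, -64/9]
R4 ← R4 − (2)·R2: [0, 0, -8, 5]
R5 ← R5 + (1/3)·R2: [0, 0, 8/3, -4/3]
R6 ← R6 + (22/9)·R2: [0, 0, 128/9, -85/9]
R4 ← R4 + (9/13)·R3: [0, 0, 0, 1/13]
R5 ← R5 − (3/13)·R3: [0, 0, 0, 4/13]
R6 ← R6 − (16/13)·R3: [0, 0, 0, -9/13]
R5 ← R5 − (4)·R4: [0, 0, 0, 0]
R6 ← R6 + (9)·R4: [0, 0, 0, 0]
4 nonzero rows, so rank(A) = 4.
A has 4 columns; by rank–nullity, nullity = 4 − 4 = 0.

0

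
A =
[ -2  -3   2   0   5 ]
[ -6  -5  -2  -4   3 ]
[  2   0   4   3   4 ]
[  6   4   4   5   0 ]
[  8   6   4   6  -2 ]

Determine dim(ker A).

Row reduce to echelon form.
R2 ← R2 − (3)·R1: [0, 4, -8, -4, -12]
R3 ← R3 + R1: [0, -3, 6, 3, 9]
R4 ← R4 + (3)·R1: [0, -5, 10, 5, 15]
R5 ← R5 + (4)·R1: [0, -6, 12, 6, 18]
R3 ← R3 + (3/4)·R2: [0, 0, 0, 0, 0]
R4 ← R4 + (5/4)·R2: [0, 0, 0, 0, 0]
R5 ← R5 + (3/2)·R2: [0, 0, 0, 0, 0]
2 nonzero rows, so rank(A) = 2.
A has 5 columns; by rank–nullity, nullity = 5 − 2 = 3.

3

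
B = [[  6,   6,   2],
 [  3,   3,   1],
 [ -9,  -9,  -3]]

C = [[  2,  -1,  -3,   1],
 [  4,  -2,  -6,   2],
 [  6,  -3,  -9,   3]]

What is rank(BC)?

First compute BC:
[[ 48, -24, -72,  24],
 [ 24, -12, -36,  12],
 [-72,  36, 108, -36]]
Now row reduce the product.
R2 ← R2 − (1/2)·R1: [0, 0, 0, 0]
R3 ← R3 + (3/2)·R1: [0, 0, 0, 0]
1 nonzero row, so rank(BC) = 1.

1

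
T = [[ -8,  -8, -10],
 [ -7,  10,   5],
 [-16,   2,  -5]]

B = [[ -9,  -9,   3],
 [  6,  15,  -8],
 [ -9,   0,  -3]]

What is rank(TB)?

First compute TB:
[[114, -48,  70],
 [ 78, 213, -116],
 [201, 174, -49]]
Now row reduce the product.
R2 ← R2 − (13/19)·R1: [0, 4671/19, -3114/19]
R3 ← R3 − (67/38)·R1: [0, 4914/19, -3276/19]
R3 ← R3 − (182/173)·R2: [0, 0, 0]
2 nonzero rows, so rank(TB) = 2.

2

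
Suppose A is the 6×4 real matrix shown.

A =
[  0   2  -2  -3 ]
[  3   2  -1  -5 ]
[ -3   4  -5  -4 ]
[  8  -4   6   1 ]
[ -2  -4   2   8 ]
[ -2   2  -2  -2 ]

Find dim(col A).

3

Row reduce to echelon form.
Swap R1 ↔ R2
R3 ← R3 + R1: [0, 6, -6, -9]
R4 ← R4 − (8/3)·R1: [0, -28/3, 26/3, 43/3]
R5 ← R5 + (2/3)·R1: [0, -8/3, 4/3, 14/3]
R6 ← R6 + (2/3)·R1: [0, 10/3, -8/3, -16/3]
R3 ← R3 − (3)·R2: [0, 0, 0, 0]
R4 ← R4 + (14/3)·R2: [0, 0, -2/3, 1/3]
R5 ← R5 + (4/3)·R2: [0, 0, -4/3, 2/3]
R6 ← R6 − (5/3)·R2: [0, 0, 2/3, -1/3]
Swap R3 ↔ R4
R5 ← R5 − (2)·R3: [0, 0, 0, 0]
R6 ← R6 + R3: [0, 0, 0, 0]
Echelon form has 3 nonzero rows, so rank(A) = 3.
The column space has dimension equal to the rank: 3.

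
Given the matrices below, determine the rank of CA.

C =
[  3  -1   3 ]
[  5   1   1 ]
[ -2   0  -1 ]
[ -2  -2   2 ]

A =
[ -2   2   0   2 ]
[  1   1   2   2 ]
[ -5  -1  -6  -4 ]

2

First compute CA:
[[-22,   2, -20,  -8],
 [-14,  10,  -4,   8],
 [  9,  -3,   6,   0],
 [ -8,  -8, -16, -16]]
Now row reduce the product.
R2 ← R2 − (7/11)·R1: [0, 96/11, 96/11, 144/11]
R3 ← R3 + (9/22)·R1: [0, -24/11, -24/11, -36/11]
R4 ← R4 − (4/11)·R1: [0, -96/11, -96/11, -144/11]
R3 ← R3 + (1/4)·R2: [0, 0, 0, 0]
R4 ← R4 + R2: [0, 0, 0, 0]
2 nonzero rows, so rank(CA) = 2.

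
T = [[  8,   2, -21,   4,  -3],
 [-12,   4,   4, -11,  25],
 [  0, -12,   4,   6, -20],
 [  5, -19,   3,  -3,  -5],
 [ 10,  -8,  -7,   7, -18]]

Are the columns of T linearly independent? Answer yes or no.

Row reduce T to echelon form.
R2 ← R2 + (3/2)·R1: [0, 7, -55/2, -5, 41/2]
R4 ← R4 − (5/8)·R1: [0, -81/4, 129/8, -11/2, -25/8]
R5 ← R5 − (5/4)·R1: [0, -21/2, 77/4, 2, -57/4]
R3 ← R3 + (12/7)·R2: [0, 0, -302/7, -18/7, 106/7]
R4 ← R4 + (81/28)·R2: [0, 0, -444/7, -559/28, 1573/28]
R5 ← R5 + (3/2)·R2: [0, 0, -22, -11/2, 33/2]
R4 ← R4 − (222/151)·R3: [0, 0, 0, -9775/604, 20485/604]
R5 ← R5 − (77/151)·R3: [0, 0, 0, -1265/302, 2651/302]
R5 ← R5 − (22/85)·R4: [0, 0, 0, 0, 0]
4 pivots among 5 columns.
Only 4 < 5 pivot columns, so the columns are linearly dependent.

no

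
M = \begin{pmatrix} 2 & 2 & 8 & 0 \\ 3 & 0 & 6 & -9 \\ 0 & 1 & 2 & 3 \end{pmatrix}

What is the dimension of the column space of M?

Row reduce to echelon form.
R2 ← R2 − (3/2)·R1: [0, -3, -6, -9]
R3 ← R3 + (1/3)·R2: [0, 0, 0, 0]
Echelon form has 2 nonzero rows, so rank(M) = 2.
The column space has dimension equal to the rank: 2.

2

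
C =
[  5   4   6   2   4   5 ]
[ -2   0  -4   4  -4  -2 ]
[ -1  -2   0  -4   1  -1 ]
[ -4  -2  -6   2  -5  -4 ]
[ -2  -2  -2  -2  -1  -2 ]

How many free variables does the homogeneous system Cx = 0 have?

4

Row reduce to echelon form.
R2 ← R2 + (2/5)·R1: [0, 8/5, -8/5, 24/5, -12/5, 0]
R3 ← R3 + (1/5)·R1: [0, -6/5, 6/5, -18/5, 9/5, 0]
R4 ← R4 + (4/5)·R1: [0, 6/5, -6/5, 18/5, -9/5, 0]
R5 ← R5 + (2/5)·R1: [0, -2/5, 2/5, -6/5, 3/5, 0]
R3 ← R3 + (3/4)·R2: [0, 0, 0, 0, 0, 0]
R4 ← R4 − (3/4)·R2: [0, 0, 0, 0, 0, 0]
R5 ← R5 + (1/4)·R2: [0, 0, 0, 0, 0, 0]
2 nonzero rows, so rank(C) = 2.
C has 6 columns; by rank–nullity, nullity = 6 − 2 = 4.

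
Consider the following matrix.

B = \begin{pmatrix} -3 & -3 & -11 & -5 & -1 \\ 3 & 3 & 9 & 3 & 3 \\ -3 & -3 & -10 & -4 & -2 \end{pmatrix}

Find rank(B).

Row reduce to echelon form.
R2 ← R2 + R1: [0, 0, -2, -2, 2]
R3 ← R3 − R1: [0, 0, 1, 1, -1]
R3 ← R3 + (1/2)·R2: [0, 0, 0, 0, 0]
Echelon form has 2 nonzero rows, so rank(B) = 2.

2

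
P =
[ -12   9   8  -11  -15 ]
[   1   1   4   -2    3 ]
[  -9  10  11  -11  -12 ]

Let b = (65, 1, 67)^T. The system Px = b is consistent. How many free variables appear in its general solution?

Row reduce the augmented matrix [P | b].
R2 ← R2 + (1/12)·R1: [0, 7/4, 14/3, -35/12, 7/4, 77/12]
R3 ← R3 − (3/4)·R1: [0, 13/4, 5, -11/4, -3/4, 73/4]
R3 ← R3 − (13/7)·R2: [0, 0, -11/3, 8/3, -4, 19/3]
The echelon form has 3 nonzero rows, and every pivot lies in the first 5 columns, so rank(P) = rank([P|b]) = 3.
The system is consistent.
Free variables = (unknowns) − (rank) = 5 − 3 = 2.

2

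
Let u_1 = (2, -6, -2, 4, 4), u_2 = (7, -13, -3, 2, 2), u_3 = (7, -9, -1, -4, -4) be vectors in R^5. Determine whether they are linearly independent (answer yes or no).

no

Form the matrix with these vectors as rows and row reduce.
R2 ← R2 − (7/2)·R1: [0, 8, 4, -12, -12]
R3 ← R3 − (7/2)·R1: [0, 12, 6, -18, -18]
R3 ← R3 − (3/2)·R2: [0, 0, 0, 0, 0]
2 nonzero rows, so the 3 vectors span a space of dimension 2.
Since 2 < 3, the vectors are linearly dependent.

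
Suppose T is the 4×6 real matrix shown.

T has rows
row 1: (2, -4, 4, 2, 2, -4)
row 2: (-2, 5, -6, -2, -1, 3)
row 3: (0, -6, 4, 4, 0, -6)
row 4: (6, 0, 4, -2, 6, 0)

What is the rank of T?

3

Row reduce to echelon form.
R2 ← R2 + R1: [0, 1, -2, 0, 1, -1]
R4 ← R4 − (3)·R1: [0, 12, -8, -8, 0, 12]
R3 ← R3 + (6)·R2: [0, 0, -8, 4, 6, -12]
R4 ← R4 − (12)·R2: [0, 0, 16, -8, -12, 24]
R4 ← R4 + (2)·R3: [0, 0, 0, 0, 0, 0]
Echelon form has 3 nonzero rows, so rank(T) = 3.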